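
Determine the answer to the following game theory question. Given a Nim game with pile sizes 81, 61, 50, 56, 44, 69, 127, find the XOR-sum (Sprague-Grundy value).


We need the XOR (exclusive or) of all pile sizes.
After XOR-ing pile 1 (size 81): 0 XOR 81 = 81
After XOR-ing pile 2 (size 61): 81 XOR 61 = 108
After XOR-ing pile 3 (size 50): 108 XOR 50 = 94
After XOR-ing pile 4 (size 56): 94 XOR 56 = 102
After XOR-ing pile 5 (size 44): 102 XOR 44 = 74
After XOR-ing pile 6 (size 69): 74 XOR 69 = 15
After XOR-ing pile 7 (size 127): 15 XOR 127 = 112
The Nim-value of this position is 112.

112


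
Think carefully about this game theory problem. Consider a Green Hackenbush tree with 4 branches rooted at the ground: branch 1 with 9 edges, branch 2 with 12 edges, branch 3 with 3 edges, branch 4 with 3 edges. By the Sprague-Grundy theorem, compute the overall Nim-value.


The tree has 4 branches from the ground vertex.
In Green Hackenbush, the Nim-value of a simple path of length k is k.
Branch 1: length 9, Nim-value = 9
Branch 2: length 12, Nim-value = 12
Branch 3: length 3, Nim-value = 3
Branch 4: length 3, Nim-value = 3
Total Nim-value = XOR of all branch values:
0 XOR 9 = 9
9 XOR 12 = 5
5 XOR 3 = 6
6 XOR 3 = 5
Nim-value of the tree = 5

5


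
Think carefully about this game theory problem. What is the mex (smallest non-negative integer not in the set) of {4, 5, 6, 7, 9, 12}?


Set = {4, 5, 6, 7, 9, 12}
0 is NOT in the set. This is the mex.
mex = 0

0


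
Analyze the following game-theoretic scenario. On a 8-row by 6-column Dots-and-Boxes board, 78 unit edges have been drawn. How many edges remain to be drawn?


Grid: 8 x 6 boxes, i.e. 9 rows and 7 columns of dots.
Horizontal edges: (rows + 1) * cols = 9 * 6 = 54
Vertical edges: rows * (cols + 1) = 8 * 7 = 56
Total edges: 54 + 56 = 110
Edges drawn: 78
Remaining: 110 - 78 = 32

32


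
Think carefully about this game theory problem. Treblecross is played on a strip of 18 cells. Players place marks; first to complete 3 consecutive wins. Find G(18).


Treblecross: place X on empty cells; 3-in-a-row wins.
Playing within two cells of an existing X lets the opponent win at once, so sensible play treats the cells i-2..i+2 around each X as dead. The player left with no safe cell loses, so this is a normal-play take-away game on strips of safe cells.
Placing X at cell i (0-indexed) of a strip of k safe cells leaves independent strips of sizes max(0, i-2) and max(0, k-i-3). Hence G(k) = mex{ G(max(0,i-2)) XOR G(max(0,k-i-3)) : 0 <= i < k }, with G(0) = 0.
G(1): splits (0,0):0^0=0 -> mex({0}) = 1
G(2): splits (0,0):0^0=0 -> mex({0}) = 1
G(3): splits (0,0):0^0=0 -> mex({0}) = 1
G(4): splits (0,1):0^1=1 (0,0):0^0=0 -> mex({0, 1}) = 2
G(5): splits (0,2):0^1=1 (0,1):0^1=1 (0,0):0^0=0 -> mex({0, 1}) = 2
G(6) = mex({1}) = 0
G(7) = mex({0, 1, 2}) = 3
G(8) = mex({0, 1, 2}) = 3
G(9) = mex({0, 2}) = 1
G(10) = mex({0, 2, 3}) = 1
G(11) = mex({0, 3}) = 1
G(12) = mex({1, 3}) = 0
G(13) = mex({0, 1, 2, 3}) = 4
G(14) = mex({0, 1, 2}) = 3
G(15) = mex({0, 1, 2}) = 3
G(16) = mex({0, 1, 2, 4}) = 3
G(17) = mex({0, 1, 3, 4}) = 2
G(18) = mex({0, 1, 3, 4}) = 2
Therefore G(18) = 2.

2


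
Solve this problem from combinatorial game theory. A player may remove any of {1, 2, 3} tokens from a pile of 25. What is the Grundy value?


The subtraction set is S = {1, 2, 3}.
G(k) = mex{ G(k - s) : s in S, s <= k }. We compute iteratively: G(0) = 0.
G(1) = mex({0}) = 1
G(2) = mex({0, 1}) = 2
G(3) = mex({0, 1, 2}) = 3
G(4) = mex({1, 2, 3}) = 0
G(5) = mex({0, 2, 3}) = 1
G(6) = mex({0, 1, 3}) = 2
Observe that G(4)..G(6) = 0, 1, 2 repeats G(0)..G(2) = 0, 1, 2.
For k >= max(S) = 3, G(k) is determined by the previous 3 values G(k-3)..G(k-1); a window of 3 consecutive values has recurred shifted by 4, so by induction G(k + 4) = G(k) for all k >= 0: the sequence is periodic from the start with period 4.
One period: G(0..3) = 0, 1, 2, 3.
25 mod 4 = 1, so G(25) = G(1) = 1.

1


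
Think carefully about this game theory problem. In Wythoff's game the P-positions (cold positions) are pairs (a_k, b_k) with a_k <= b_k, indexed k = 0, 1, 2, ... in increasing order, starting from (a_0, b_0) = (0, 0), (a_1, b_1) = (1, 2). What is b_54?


By Wythoff's theorem, a_k = floor(k * phi) and b_k = floor(k * phi^2) = a_k + k, where phi = (1 + sqrt(5))/2 is the golden ratio.
phi = (1 + sqrt(5))/2 = 1.618034
phi^2 = phi + 1 = 2.618034
k = 54
k * phi^2 = 54 * 2.618034 = 141.373835
b_54 = floor(k * phi^2) = 141 (check: a_54 + k = 87 + 54 = 141)

141


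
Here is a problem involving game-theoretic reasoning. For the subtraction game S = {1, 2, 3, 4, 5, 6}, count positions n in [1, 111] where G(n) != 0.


Subtraction set S = {1, 2, 3, 4, 5, 6}, so G(n) = n mod 7.
G(n) = 0 when n is a multiple of 7.
Multiples of 7 in [1, 111]: 15
N-positions (nonzero Grundy) = 111 - 15 = 96

96


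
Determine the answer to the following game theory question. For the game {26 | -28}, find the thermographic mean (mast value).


Game = {26 | -28}, a switch {a | b} with numbers a > b.
Its thermograph has left wall a - t and right wall b + t, which meet at t = (a - b)/2, where both equal (a + b)/2. So the mast (mean value) is at (a + b)/2.
Mean = (26 + (-28))/2 = -2/2 = -1

-1


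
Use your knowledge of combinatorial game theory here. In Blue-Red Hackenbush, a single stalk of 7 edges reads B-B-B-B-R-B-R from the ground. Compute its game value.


Edges (from ground): B-B-B-B-R-B-R
By Berlekamp's sign-expansion rule, a Blue-Red Hackenbush stalk has the value of the surreal number whose sign sequence is the edge sequence with B -> + and R -> -.
Sign sequence: ++++-+-
Trace the sign expansion in the surreal number tree, starting from 0:
Edge 1: B (sign +) -> bounds (0, +inf), value = 1
Edge 2: B (sign +) -> bounds (1, +inf), value = 2
Edge 3: B (sign +) -> bounds (2, +inf), value = 3
Edge 4: B (sign +) -> bounds (3, +inf), value = 4
Edge 5: R (sign -) -> bounds (3, 4), value = 7/2
Edge 6: B (sign +) -> bounds (7/2, 4), value = 15/4
Edge 7: R (sign -) -> bounds (7/2, 15/4), value = 29/8
Game value = 29/8

29/8


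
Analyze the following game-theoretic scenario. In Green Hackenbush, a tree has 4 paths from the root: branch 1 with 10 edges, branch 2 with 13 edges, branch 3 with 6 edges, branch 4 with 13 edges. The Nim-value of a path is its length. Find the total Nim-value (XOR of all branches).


The tree has 4 branches from the ground vertex.
In Green Hackenbush, the Nim-value of a simple path of length k is k.
Branch 1: length 10, Nim-value = 10
Branch 2: length 13, Nim-value = 13
Branch 3: length 6, Nim-value = 6
Branch 4: length 13, Nim-value = 13
Total Nim-value = XOR of all branch values:
0 XOR 10 = 10
10 XOR 13 = 7
7 XOR 6 = 1
1 XOR 13 = 12
Nim-value of the tree = 12

12


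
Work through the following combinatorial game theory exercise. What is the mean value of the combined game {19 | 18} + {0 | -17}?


G1 = {19 | 18}, G2 = {0 | -17}
Each is a switch {a | b} with numbers a > b; its mean value is (a + b)/2, and mean value is additive over game sums: m(G1 + G2) = m(G1) + m(G2).
Mean of G1 = (19 + (18))/2 = 37/2 = 37/2
Mean of G2 = (0 + (-17))/2 = -17/2 = -17/2
Mean of G1 + G2 = 37/2 + -17/2 = 10

10


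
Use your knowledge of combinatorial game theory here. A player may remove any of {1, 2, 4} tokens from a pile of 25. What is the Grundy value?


The subtraction set is S = {1, 2, 4}.
G(k) = mex{ G(k - s) : s in S, s <= k }. We compute iteratively: G(0) = 0.
G(1) = mex({0}) = 1
G(2) = mex({0, 1}) = 2
G(3) = mex({1, 2}) = 0
G(4) = mex({0, 2}) = 1
G(5) = mex({0, 1}) = 2
G(6) = mex({1, 2}) = 0
Observe that G(3)..G(6) = 0, 1, 2, 0 repeats G(0)..G(3) = 0, 1, 2, 0.
For k >= max(S) = 4, G(k) is determined by the previous 4 values G(k-4)..G(k-1); a window of 4 consecutive values has recurred shifted by 3, so by induction G(k + 3) = G(k) for all k >= 0: the sequence is periodic from the start with period 3.
One period: G(0..2) = 0, 1, 2.
25 mod 3 = 1, so G(25) = G(1) = 1.

1


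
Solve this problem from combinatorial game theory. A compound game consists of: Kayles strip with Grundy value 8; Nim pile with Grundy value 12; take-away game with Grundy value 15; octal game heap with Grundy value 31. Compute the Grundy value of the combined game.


By the Sprague-Grundy theorem, the Grundy value of a sum of games is the XOR of individual Grundy values.
Kayles strip: Grundy value = 8. Running XOR: 0 XOR 8 = 8
Nim pile: Grundy value = 12. Running XOR: 8 XOR 12 = 4
take-away game: Grundy value = 15. Running XOR: 4 XOR 15 = 11
octal game heap: Grundy value = 31. Running XOR: 11 XOR 31 = 20
The combined Grundy value is 20.

20


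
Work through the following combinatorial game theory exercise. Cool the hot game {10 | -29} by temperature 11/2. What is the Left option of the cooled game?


Original game: {10 | -29} (a switch {a | b} with a > b).
Cooling by t (for t below the temperature (a - b)/2 = 39/2) taxes each move by t: {a | b} cooled by t is {a - t | b + t}.
Cooling amount: t = 11/2
Cooled Left option: 10 - 11/2 = 9/2
Cooled Right option: -29 + 11/2 = -47/2
Cooled game: {9/2 | -47/2}
Left option = 9/2

9/2


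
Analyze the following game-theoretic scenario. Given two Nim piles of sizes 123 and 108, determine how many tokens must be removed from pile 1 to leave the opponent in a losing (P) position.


Piles: 123 and 108
Current XOR: 123 XOR 108 = 23 (non-zero, so this is an N-position).
To make the XOR zero, we need to find a move that balances the piles.
For pile 1 (size 123): target = 123 XOR 23 = 108
We reduce pile 1 from 123 to 108.
Tokens removed: 123 - 108 = 15
Verification: 108 XOR 108 = 0

15


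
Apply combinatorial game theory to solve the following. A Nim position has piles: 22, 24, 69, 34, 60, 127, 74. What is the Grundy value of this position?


We need the XOR (exclusive or) of all pile sizes.
After XOR-ing pile 1 (size 22): 0 XOR 22 = 22
After XOR-ing pile 2 (size 24): 22 XOR 24 = 14
After XOR-ing pile 3 (size 69): 14 XOR 69 = 75
After XOR-ing pile 4 (size 34): 75 XOR 34 = 105
After XOR-ing pile 5 (size 60): 105 XOR 60 = 85
After XOR-ing pile 6 (size 127): 85 XOR 127 = 42
After XOR-ing pile 7 (size 74): 42 XOR 74 = 96
The Nim-value of this position is 96.

96


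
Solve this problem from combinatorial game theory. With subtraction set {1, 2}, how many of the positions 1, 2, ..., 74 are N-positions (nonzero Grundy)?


Subtraction set S = {1, 2}, so G(n) = n mod 3.
G(n) = 0 when n is a multiple of 3.
Multiples of 3 in [1, 74]: 24
N-positions (nonzero Grundy) = 74 - 24 = 50

50


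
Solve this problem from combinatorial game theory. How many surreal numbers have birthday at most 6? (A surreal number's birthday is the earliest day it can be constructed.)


Day 0: {|} = 0 is born. Count = 1.
Day n: the number of surreal numbers born by day n is 2^(n+1) - 1.
By day 0: 2^1 - 1 = 1
By day 1: 2^2 - 1 = 3
By day 2: 2^3 - 1 = 7
By day 3: 2^4 - 1 = 15
By day 4: 2^5 - 1 = 31
By day 5: 2^6 - 1 = 63
By day 6: 2^7 - 1 = 127
By day 6: 127 surreal numbers.

127


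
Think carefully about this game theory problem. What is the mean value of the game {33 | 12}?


Game = {33 | 12}, a switch {a | b} with numbers a > b.
Its thermograph has left wall a - t and right wall b + t, which meet at t = (a - b)/2, where both equal (a + b)/2. So the mast (mean value) is at (a + b)/2.
Mean = (33 + (12))/2 = 45/2 = 45/2

45/2


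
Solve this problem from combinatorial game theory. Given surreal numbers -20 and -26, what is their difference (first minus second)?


x = -20, y = -26
x - y = -20 - -26 = 6

6


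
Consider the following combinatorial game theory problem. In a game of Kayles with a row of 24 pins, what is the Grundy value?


Kayles: a move removes 1 or 2 adjacent pins from a contiguous row.
Removing pins from a row of k leaves two independent rows (a, b) with a + b = k - 1 (one pin) or a + b = k - 2 (two pins); an end removal gives a = 0.
By Sprague-Grundy, G(k) = mex{ G(a) XOR G(b) } over all these splits. G(0) = 0.
G(1): splits (0,0):0^0=0 -> mex({0}) = 1
G(2): splits (0,1):0^1=1 (0,0):0^0=0 -> mex({0, 1}) = 2
G(3): splits (0,2):0^2=2 (1,1):1^1=0 (0,1):0^1=1 -> mex({0, 1, 2}) = 3
G(4): splits (0,3):0^3=3 (1,2):1^2=3 (0,2):0^2=2 (1,1):1^1=0 -> mex({0, 2, 3}) = 1
G(5): splits (0,4):0^1=1 (1,3):1^3=2 (2,2):2^2=0 (0,3):0^3=3 (1,2):1^2=3 -> mex({0, 1, 2, 3}) = 4
G(6) = mex({0, 1, 2, 4}) = 3
G(7) = mex({0, 1, 3, 4, 5}) = 2
G(8) = mex({0, 2, 3, 5, 6}) = 1
G(9) = mex({0, 1, 2, 3, 6, 7}) = 4
G(10) = mex({0, 1, 3, 4, 5, 7}) = 2
G(11) = mex({0, 1, 2, 3, 4, 5}) = 6
G(12) = mex({0, 1, 2, 3, 5, 6, 7}) = 4
G(13) = mex({0, 2, 3, 4, 6, 7}) = 1
G(14) = mex({0, 1, 4, 5, 6, 7}) = 2
G(15) = mex({0, 1, 2, 3, 4, 5, 6}) = 7
G(16) = mex({0, 2, 3, 5, 6, 7}) = 1
G(17) = mex({0, 1, 2, 3, 5, 6, 7}) = 4
G(18) = mex({0, 1, 2, 4, 5, 6}) = 3
G(19) = mex({0, 1, 3, 4, 5, 7}) = 2
G(20) = mex({0, 2, 3, 4, 5, 6, 7}) = 1
G(21) = mex({0, 1, 2, 3, 5, 6, 7}) = 4
G(22) = mex({0, 1, 2, 3, 4, 5, 7}) = 6
G(23) = mex({0, 1, 2, 3, 4, 5, 6}) = 7
G(24) = mex({0, 1, 2, 3, 5, 6, 7}) = 4
Therefore G(24) = 4.

4


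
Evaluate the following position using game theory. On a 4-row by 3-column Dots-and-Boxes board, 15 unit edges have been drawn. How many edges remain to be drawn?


Grid: 4 x 3 boxes, i.e. 5 rows and 4 columns of dots.
Horizontal edges: (rows + 1) * cols = 5 * 3 = 15
Vertical edges: rows * (cols + 1) = 4 * 4 = 16
Total edges: 15 + 16 = 31
Edges drawn: 15
Remaining: 31 - 15 = 16

16


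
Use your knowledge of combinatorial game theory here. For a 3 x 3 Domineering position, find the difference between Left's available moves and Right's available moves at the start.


Board is 3 x 3 (rows x cols).
Left (vertical) placements: (rows-1) * cols = 2 * 3 = 6
Right (horizontal) placements: rows * (cols-1) = 3 * 2 = 6
Advantage = Left - Right = 6 - 6 = 0

0


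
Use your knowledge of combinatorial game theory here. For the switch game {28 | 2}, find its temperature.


The game is {28 | 2}, a switch {a | b} with numbers a > b.
Cooling {a | b} by t gives {a - t | b + t}, which stops being hot when a - t = b + t, i.e. at t = (a - b)/2. So the temperature of a switch is (a - b)/2.
Temperature = (Left option - Right option) / 2
= (28 - (2)) / 2
= 26 / 2
= 13

13


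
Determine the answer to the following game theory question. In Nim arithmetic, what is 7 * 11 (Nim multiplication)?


Nim multiplication is bilinear over XOR: (u XOR v) * w = (u*w) XOR (v*w).
So we split each operand into its bit components and XOR the pairwise Nim products.
7 = 1 + 2 + 4 (as XOR of powers of 2).
11 = 1 + 2 + 8 (as XOR of powers of 2).
Using the standard Nim-product table on single bits:
  2*2 = 3,   2*4 = 8,   2*8 = 12,
  4*4 = 6,   4*8 = 11,  8*8 = 13,
and  1*x = x (identity), k*l = l*k (commutative).
Pairwise Nim products:
  1 * 1 = 1
  1 * 2 = 2
  1 * 8 = 8
  2 * 1 = 2
  2 * 2 = 3
  2 * 8 = 12
  4 * 1 = 4
  4 * 2 = 8
  4 * 8 = 11
XOR them: 1 XOR 2 XOR 8 XOR 2 XOR 3 XOR 12 XOR 4 XOR 8 XOR 11 = 1.
Result: 7 * 11 = 1 (in Nim).

1


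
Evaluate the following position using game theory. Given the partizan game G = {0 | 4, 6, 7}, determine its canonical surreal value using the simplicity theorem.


Left options: {0}, max = 0
Right options: {4, 6, 7}, min = 4
All options are numbers and max(Left) < min(Right), so by the simplicity theorem the value is the simplest (earliest-born) number strictly between 0 and 4.
Integers 1 through 3 all lie strictly between 0 and 4.
Among integers, the simplest (lowest birthday = smallest |n|; 0 is born on day 0, +-n on day n) is 1.
No non-integer in the interval can be simpler: if x is a non-integer in the interval, then floor(x) or ceil(x) also lies in the interval (the interval contains an integer), and both are proper prefixes of x's sign expansion, i.e. born earlier. So the game value is 1.
Game value = 1

1


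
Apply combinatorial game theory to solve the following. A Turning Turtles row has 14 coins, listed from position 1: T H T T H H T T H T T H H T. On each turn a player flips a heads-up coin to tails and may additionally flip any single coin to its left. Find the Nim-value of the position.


Coins: T H T T H H T T H T T H H T
Key fact: a single head at position k behaves exactly like a Nim heap of size k (turning it to T and optionally flipping a coin at j < k corresponds to moving the heap from k to j, or to 0), and heads combine as a disjunctive sum (two heads at the same place would cancel, matching j XOR j = 0). So the Nim-value is the XOR of the 1-indexed positions of the heads.
Face-up positions (1-indexed): [2, 5, 6, 9, 12, 13]
XOR 0 with 2: 0 XOR 2 = 2
XOR 2 with 5: 2 XOR 5 = 7
XOR 7 with 6: 7 XOR 6 = 1
XOR 1 with 9: 1 XOR 9 = 8
XOR 8 with 12: 8 XOR 12 = 4
XOR 4 with 13: 4 XOR 13 = 9
Nim-value = 9

9


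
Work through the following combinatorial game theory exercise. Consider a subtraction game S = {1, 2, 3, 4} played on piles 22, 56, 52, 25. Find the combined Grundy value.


Subtraction set: {1, 2, 3, 4}
For this subtraction set, G(n) = n mod 5 (period = max + 1 = 5).
Pile 1 (size 22): G(22) = 22 mod 5 = 2
Pile 2 (size 56): G(56) = 56 mod 5 = 1
Pile 3 (size 52): G(52) = 52 mod 5 = 2
Pile 4 (size 25): G(25) = 25 mod 5 = 0
Total Grundy value = XOR of all: 2 XOR 1 XOR 2 XOR 0 = 1

1


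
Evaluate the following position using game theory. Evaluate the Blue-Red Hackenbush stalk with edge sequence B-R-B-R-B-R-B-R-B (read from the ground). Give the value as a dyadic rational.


Edges (from ground): B-R-B-R-B-R-B-R-B
By Berlekamp's sign-expansion rule, a Blue-Red Hackenbush stalk has the value of the surreal number whose sign sequence is the edge sequence with B -> + and R -> -.
Sign sequence: +-+-+-+-+
Trace the sign expansion in the surreal number tree, starting from 0:
Edge 1: B (sign +) -> bounds (0, +inf), value = 1
Edge 2: R (sign -) -> bounds (0, 1), value = 1/2
Edge 3: B (sign +) -> bounds (1/2, 1), value = 3/4
Edge 4: R (sign -) -> bounds (1/2, 3/4), value = 5/8
Edge 5: B (sign +) -> bounds (5/8, 3/4), value = 11/16
Edge 6: R (sign -) -> bounds (5/8, 11/16), value = 21/32
Edge 7: B (sign +) -> bounds (21/32, 11/16), value = 43/64
Edge 8: R (sign -) -> bounds (21/32, 43/64), value = 85/128
Edge 9: B (sign +) -> bounds (85/128, 43/64), value = 171/256
Game value = 171/256

171/256


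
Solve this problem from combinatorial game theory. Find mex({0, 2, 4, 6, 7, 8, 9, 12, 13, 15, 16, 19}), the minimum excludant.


Set = {0, 2, 4, 6, 7, 8, 9, 12, 13, 15, 16, 19}
0 is in the set.
1 is NOT in the set. This is the mex.
mex = 1

1


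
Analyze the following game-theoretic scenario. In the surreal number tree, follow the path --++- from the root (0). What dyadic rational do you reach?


Sign expansion: --++-
Rule: track bounds (lo, hi), initially (-inf, +inf). On '+', the current value becomes lo and we move to the simplest number in (value, hi): value + 1 if hi = +inf, otherwise the midpoint (value + hi)/2. On '-', the current value becomes hi and we move to value - 1 if lo = -inf, otherwise the midpoint (lo + value)/2.
Start at 0.
Step 1: sign = -, move left. Bounds: (-inf, 0). Value = -1
Step 2: sign = -, move left. Bounds: (-inf, -1). Value = -2
Step 3: sign = +, move right. Bounds: (-2, -1). Value = -3/2
Step 4: sign = +, move right. Bounds: (-3/2, -1). Value = -5/4
Step 5: sign = -, move left. Bounds: (-3/2, -5/4). Value = -11/8
The surreal number with sign expansion --++- is -11/8.

-11/8


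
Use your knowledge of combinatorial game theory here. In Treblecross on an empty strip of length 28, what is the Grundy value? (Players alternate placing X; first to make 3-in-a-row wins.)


Treblecross: place X on empty cells; 3-in-a-row wins.
Playing within two cells of an existing X lets the opponent win at once, so sensible play treats the cells i-2..i+2 around each X as dead. The player left with no safe cell loses, so this is a normal-play take-away game on strips of safe cells.
Placing X at cell i (0-indexed) of a strip of k safe cells leaves independent strips of sizes max(0, i-2) and max(0, k-i-3). Hence G(k) = mex{ G(max(0,i-2)) XOR G(max(0,k-i-3)) : 0 <= i < k }, with G(0) = 0.
G(1): splits (0,0):0^0=0 -> mex({0}) = 1
G(2): splits (0,0):0^0=0 -> mex({0}) = 1
G(3): splits (0,0):0^0=0 -> mex({0}) = 1
G(4): splits (0,1):0^1=1 (0,0):0^0=0 -> mex({0, 1}) = 2
G(5): splits (0,2):0^1=1 (0,1):0^1=1 (0,0):0^0=0 -> mex({0, 1}) = 2
G(6) = mex({1}) = 0
G(7) = mex({0, 1, 2}) = 3
G(8) = mex({0, 1, 2}) = 3
G(9) = mex({0, 2}) = 1
G(10) = mex({0, 2, 3}) = 1
G(11) = mex({0, 3}) = 1
G(12) = mex({1, 3}) = 0
G(13) = mex({0, 1, 2, 3}) = 4
G(14) = mex({0, 1, 2}) = 3
G(15) = mex({0, 1, 2}) = 3
G(16) = mex({0, 1, 2, 4}) = 3
G(17) = mex({0, 1, 3, 4}) = 2
G(18) = mex({0, 1, 3, 4}) = 2
G(19) = mex({0, 1, 3, 5}) = 2
G(20) = mex({0, 1, 2, 3, 5}) = 4
G(21) = mex({0, 1, 2, 3, 5}) = 4
G(22) = mex({1, 2, 6}) = 0
G(23) = mex({0, 1, 2, 3, 4, 6}) = 5
G(24) = mex({0, 1, 2, 3, 4}) = 5
G(25) = mex({0, 1, 3, 4, 7}) = 2
G(26) = mex({0, 1, 3, 4, 5, 7}) = 2
G(27) = mex({0, 1, 3, 5}) = 2
G(28) = mex({0, 1, 2, 5}) = 3
Therefore G(28) = 3.

3


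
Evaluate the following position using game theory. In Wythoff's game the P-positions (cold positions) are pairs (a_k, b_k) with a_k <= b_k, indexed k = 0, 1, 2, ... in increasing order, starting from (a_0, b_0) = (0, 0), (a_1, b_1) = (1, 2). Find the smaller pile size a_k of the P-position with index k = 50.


By Wythoff's theorem, a_k = floor(k * phi) and b_k = floor(k * phi^2) = a_k + k, where phi = (1 + sqrt(5))/2 is the golden ratio.
phi = (1 + sqrt(5))/2 = 1.618034
k = 50
k * phi = 50 * 1.618034 = 80.901699
a_50 = floor(k * phi) = 80

80


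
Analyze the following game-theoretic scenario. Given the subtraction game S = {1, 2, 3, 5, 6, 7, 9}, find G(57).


The subtraction set is S = {1, 2, 3, 5, 6, 7, 9}.
G(k) = mex{ G(k - s) : s in S, s <= k }. We compute iteratively: G(0) = 0.
G(1) = mex({0}) = 1
G(2) = mex({0, 1}) = 2
G(3) = mex({0, 1, 2}) = 3
G(4) = mex({1, 2, 3}) = 0
G(5) = mex({0, 2, 3}) = 1
G(6) = mex({0, 1, 3}) = 2
G(7) = mex({0, 1, 2}) = 3
G(8) = mex({1, 2, 3}) = 0
G(9) = mex({0, 2, 3}) = 1
G(10) = mex({0, 1, 3}) = 2
G(11) = mex({0, 1, 2}) = 3
G(12) = mex({1, 2, 3}) = 0
Observe that G(4)..G(12) = 0, 1, 2, 3, 0, 1, 2, 3, 0 repeats G(0)..G(8) = 0, 1, 2, 3, 0, 1, 2, 3, 0.
For k >= max(S) = 9, G(k) is determined by the previous 9 values G(k-9)..G(k-1); a window of 9 consecutive values has recurred shifted by 4, so by induction G(k + 4) = G(k) for all k >= 0: the sequence is periodic from the start with period 4.
One period: G(0..3) = 0, 1, 2, 3.
57 mod 4 = 1, so G(57) = G(1) = 1.

1


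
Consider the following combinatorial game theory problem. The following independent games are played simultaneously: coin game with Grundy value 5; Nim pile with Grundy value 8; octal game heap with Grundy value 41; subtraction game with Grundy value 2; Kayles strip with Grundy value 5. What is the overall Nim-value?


By the Sprague-Grundy theorem, the Grundy value of a sum of games is the XOR of individual Grundy values.
coin game: Grundy value = 5. Running XOR: 0 XOR 5 = 5
Nim pile: Grundy value = 8. Running XOR: 5 XOR 8 = 13
octal game heap: Grundy value = 41. Running XOR: 13 XOR 41 = 36
subtraction game: Grundy value = 2. Running XOR: 36 XOR 2 = 38
Kayles strip: Grundy value = 5. Running XOR: 38 XOR 5 = 35
The combined Grundy value is 35.

35


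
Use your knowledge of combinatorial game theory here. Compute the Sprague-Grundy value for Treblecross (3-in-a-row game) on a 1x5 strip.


Treblecross: place X on empty cells; 3-in-a-row wins.
Playing within two cells of an existing X lets the opponent win at once, so sensible play treats the cells i-2..i+2 around each X as dead. The player left with no safe cell loses, so this is a normal-play take-away game on strips of safe cells.
Placing X at cell i (0-indexed) of a strip of k safe cells leaves independent strips of sizes max(0, i-2) and max(0, k-i-3). Hence G(k) = mex{ G(max(0,i-2)) XOR G(max(0,k-i-3)) : 0 <= i < k }, with G(0) = 0.
G(1): splits (0,0):0^0=0 -> mex({0}) = 1
G(2): splits (0,0):0^0=0 -> mex({0}) = 1
G(3): splits (0,0):0^0=0 -> mex({0}) = 1
G(4): splits (0,1):0^1=1 (0,0):0^0=0 -> mex({0, 1}) = 2
G(5): splits (0,2):0^1=1 (0,1):0^1=1 (0,0):0^0=0 -> mex({0, 1}) = 2
Therefore G(5) = 2.

2


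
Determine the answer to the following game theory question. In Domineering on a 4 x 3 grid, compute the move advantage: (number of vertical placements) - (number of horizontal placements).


Board is 4 x 3 (rows x cols).
Left (vertical) placements: (rows-1) * cols = 3 * 3 = 9
Right (horizontal) placements: rows * (cols-1) = 4 * 2 = 8
Advantage = Left - Right = 9 - 8 = 1

1


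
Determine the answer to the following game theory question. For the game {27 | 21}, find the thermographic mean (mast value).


Game = {27 | 21}, a switch {a | b} with numbers a > b.
Its thermograph has left wall a - t and right wall b + t, which meet at t = (a - b)/2, where both equal (a + b)/2. So the mast (mean value) is at (a + b)/2.
Mean = (27 + (21))/2 = 48/2 = 24

24


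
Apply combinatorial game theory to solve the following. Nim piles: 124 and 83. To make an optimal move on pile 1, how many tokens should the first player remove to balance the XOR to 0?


Piles: 124 and 83
Current XOR: 124 XOR 83 = 47 (non-zero, so this is an N-position).
To make the XOR zero, we need to find a move that balances the piles.
For pile 1 (size 124): target = 124 XOR 47 = 83
We reduce pile 1 from 124 to 83.
Tokens removed: 124 - 83 = 41
Verification: 83 XOR 83 = 0

41


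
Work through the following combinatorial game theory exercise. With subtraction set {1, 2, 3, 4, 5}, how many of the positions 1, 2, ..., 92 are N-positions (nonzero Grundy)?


Subtraction set S = {1, 2, 3, 4, 5}, so G(n) = n mod 6.
G(n) = 0 when n is a multiple of 6.
Multiples of 6 in [1, 92]: 15
N-positions (nonzero Grundy) = 92 - 15 = 77

77


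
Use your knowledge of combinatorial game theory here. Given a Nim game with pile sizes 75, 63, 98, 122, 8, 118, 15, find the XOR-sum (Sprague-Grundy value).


We need the XOR (exclusive or) of all pile sizes.
After XOR-ing pile 1 (size 75): 0 XOR 75 = 75
After XOR-ing pile 2 (size 63): 75 XOR 63 = 116
After XOR-ing pile 3 (size 98): 116 XOR 98 = 22
After XOR-ing pile 4 (size 122): 22 XOR 122 = 108
After XOR-ing pile 5 (size 8): 108 XOR 8 = 100
After XOR-ing pile 6 (size 118): 100 XOR 118 = 18
After XOR-ing pile 7 (size 15): 18 XOR 15 = 29
The Nim-value of this position is 29.

29


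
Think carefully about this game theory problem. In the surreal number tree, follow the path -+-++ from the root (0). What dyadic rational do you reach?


Sign expansion: -+-++
Rule: track bounds (lo, hi), initially (-inf, +inf). On '+', the current value becomes lo and we move to the simplest number in (value, hi): value + 1 if hi = +inf, otherwise the midpoint (value + hi)/2. On '-', the current value becomes hi and we move to value - 1 if lo = -inf, otherwise the midpoint (lo + value)/2.
Start at 0.
Step 1: sign = -, move left. Bounds: (-inf, 0). Value = -1
Step 2: sign = +, move right. Bounds: (-1, 0). Value = -1/2
Step 3: sign = -, move left. Bounds: (-1, -1/2). Value = -3/4
Step 4: sign = +, move right. Bounds: (-3/4, -1/2). Value = -5/8
Step 5: sign = +, move right. Bounds: (-5/8, -1/2). Value = -9/16
The surreal number with sign expansion -+-++ is -9/16.

-9/16


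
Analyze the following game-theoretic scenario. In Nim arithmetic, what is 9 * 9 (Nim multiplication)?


Nim multiplication is bilinear over XOR: (u XOR v) * w = (u*w) XOR (v*w).
So we split each operand into its bit components and XOR the pairwise Nim products.
9 = 1 + 8 (as XOR of powers of 2).
9 = 1 + 8 (as XOR of powers of 2).
Using the standard Nim-product table on single bits:
  2*2 = 3,   2*4 = 8,   2*8 = 12,
  4*4 = 6,   4*8 = 11,  8*8 = 13,
and  1*x = x (identity), k*l = l*k (commutative).
Pairwise Nim products:
  1 * 1 = 1
  1 * 8 = 8
  8 * 1 = 8
  8 * 8 = 13
XOR them: 1 XOR 8 XOR 8 XOR 13 = 12.
Result: 9 * 9 = 12 (in Nim).

12


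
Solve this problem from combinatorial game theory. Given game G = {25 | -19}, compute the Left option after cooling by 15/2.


Original game: {25 | -19} (a switch {a | b} with a > b).
Cooling by t (for t below the temperature (a - b)/2 = 22) taxes each move by t: {a | b} cooled by t is {a - t | b + t}.
Cooling amount: t = 15/2
Cooled Left option: 25 - 15/2 = 35/2
Cooled Right option: -19 + 15/2 = -23/2
Cooled game: {35/2 | -23/2}
Left option = 35/2

35/2


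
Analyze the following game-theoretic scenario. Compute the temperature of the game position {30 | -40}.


The game is {30 | -40}, a switch {a | b} with numbers a > b.
Cooling {a | b} by t gives {a - t | b + t}, which stops being hot when a - t = b + t, i.e. at t = (a - b)/2. So the temperature of a switch is (a - b)/2.
Temperature = (Left option - Right option) / 2
= (30 - (-40)) / 2
= 70 / 2
= 35

35


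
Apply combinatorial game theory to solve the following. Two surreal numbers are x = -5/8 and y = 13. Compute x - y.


x = -5/8, y = 13
Converting to common denominator: 8
x = -5/8, y = 104/8
x - y = -5/8 - 13 = -109/8

-109/8


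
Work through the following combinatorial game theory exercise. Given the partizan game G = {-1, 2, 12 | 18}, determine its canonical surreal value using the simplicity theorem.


Left options: {-1, 2, 12}, max = 12
Right options: {18}, min = 18
All options are numbers and max(Left) < min(Right), so by the simplicity theorem the value is the simplest (earliest-born) number strictly between 12 and 18.
Integers 13 through 17 all lie strictly between 12 and 18.
Among integers, the simplest (lowest birthday = smallest |n|; 0 is born on day 0, +-n on day n) is 13.
No non-integer in the interval can be simpler: if x is a non-integer in the interval, then floor(x) or ceil(x) also lies in the interval (the interval contains an integer), and both are proper prefixes of x's sign expansion, i.e. born earlier. So the game value is 13.
Game value = 13

13


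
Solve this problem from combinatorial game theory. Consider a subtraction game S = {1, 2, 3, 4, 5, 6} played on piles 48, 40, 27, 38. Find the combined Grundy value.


Subtraction set: {1, 2, 3, 4, 5, 6}
For this subtraction set, G(n) = n mod 7 (period = max + 1 = 7).
Pile 1 (size 48): G(48) = 48 mod 7 = 6
Pile 2 (size 40): G(40) = 40 mod 7 = 5
Pile 3 (size 27): G(27) = 27 mod 7 = 6
Pile 4 (size 38): G(38) = 38 mod 7 = 3
Total Grundy value = XOR of all: 6 XOR 5 XOR 6 XOR 3 = 6

6


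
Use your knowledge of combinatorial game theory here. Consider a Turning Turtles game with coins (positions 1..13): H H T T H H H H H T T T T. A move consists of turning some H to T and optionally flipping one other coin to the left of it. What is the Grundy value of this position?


Coins: H H T T H H H H H T T T T
Key fact: a single head at position k behaves exactly like a Nim heap of size k (turning it to T and optionally flipping a coin at j < k corresponds to moving the heap from k to j, or to 0), and heads combine as a disjunctive sum (two heads at the same place would cancel, matching j XOR j = 0). So the Nim-value is the XOR of the 1-indexed positions of the heads.
Face-up positions (1-indexed): [1, 2, 5, 6, 7, 8, 9]
XOR 0 with 1: 0 XOR 1 = 1
XOR 1 with 2: 1 XOR 2 = 3
XOR 3 with 5: 3 XOR 5 = 6
XOR 6 with 6: 6 XOR 6 = 0
XOR 0 with 7: 0 XOR 7 = 7
XOR 7 with 8: 7 XOR 8 = 15
XOR 15 with 9: 15 XOR 9 = 6
Nim-value = 6

6


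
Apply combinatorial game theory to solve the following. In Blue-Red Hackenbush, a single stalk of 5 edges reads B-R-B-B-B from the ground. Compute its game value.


Edges (from ground): B-R-B-B-B
By Berlekamp's sign-expansion rule, a Blue-Red Hackenbush stalk has the value of the surreal number whose sign sequence is the edge sequence with B -> + and R -> -.
Sign sequence: +-+++
Trace the sign expansion in the surreal number tree, starting from 0:
Edge 1: B (sign +) -> bounds (0, +inf), value = 1
Edge 2: R (sign -) -> bounds (0, 1), value = 1/2
Edge 3: B (sign +) -> bounds (1/2, 1), value = 3/4
Edge 4: B (sign +) -> bounds (3/4, 1), value = 7/8
Edge 5: B (sign +) -> bounds (7/8, 1), value = 15/16
Game value = 15/16

15/16


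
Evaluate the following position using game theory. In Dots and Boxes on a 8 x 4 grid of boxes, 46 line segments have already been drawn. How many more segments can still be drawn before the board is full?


Grid: 8 x 4 boxes, i.e. 9 rows and 5 columns of dots.
Horizontal edges: (rows + 1) * cols = 9 * 4 = 36
Vertical edges: rows * (cols + 1) = 8 * 5 = 40
Total edges: 36 + 40 = 76
Edges drawn: 46
Remaining: 76 - 46 = 30

30


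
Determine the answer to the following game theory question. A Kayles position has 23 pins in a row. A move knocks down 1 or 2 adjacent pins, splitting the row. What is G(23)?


Kayles: a move removes 1 or 2 adjacent pins from a contiguous row.
Removing pins from a row of k leaves two independent rows (a, b) with a + b = k - 1 (one pin) or a + b = k - 2 (two pins); an end removal gives a = 0.
By Sprague-Grundy, G(k) = mex{ G(a) XOR G(b) } over all these splits. G(0) = 0.
G(1): splits (0,0):0^0=0 -> mex({0}) = 1
G(2): splits (0,1):0^1=1 (0,0):0^0=0 -> mex({0, 1}) = 2
G(3): splits (0,2):0^2=2 (1,1):1^1=0 (0,1):0^1=1 -> mex({0, 1, 2}) = 3
G(4): splits (0,3):0^3=3 (1,2):1^2=3 (0,2):0^2=2 (1,1):1^1=0 -> mex({0, 2, 3}) = 1
G(5): splits (0,4):0^1=1 (1,3):1^3=2 (2,2):2^2=0 (0,3):0^3=3 (1,2):1^2=3 -> mex({0, 1, 2, 3}) = 4
G(6) = mex({0, 1, 2, 4}) = 3
G(7) = mex({0, 1, 3, 4, 5}) = 2
G(8) = mex({0, 2, 3, 5, 6}) = 1
G(9) = mex({0, 1, 2, 3, 6, 7}) = 4
G(10) = mex({0, 1, 3, 4, 5, 7}) = 2
G(11) = mex({0, 1, 2, 3, 4, 5}) = 6
G(12) = mex({0, 1, 2, 3, 5, 6, 7}) = 4
G(13) = mex({0, 2, 3, 4, 6, 7}) = 1
G(14) = mex({0, 1, 4, 5, 6, 7}) = 2
G(15) = mex({0, 1, 2, 3, 4, 5, 6}) = 7
G(16) = mex({0, 2, 3, 5, 6, 7}) = 1
G(17) = mex({0, 1, 2, 3, 5, 6, 7}) = 4
G(18) = mex({0, 1, 2, 4, 5, 6}) = 3
G(19) = mex({0, 1, 3, 4, 5, 7}) = 2
G(20) = mex({0, 2, 3, 4, 5, 6, 7}) = 1
G(21) = mex({0, 1, 2, 3, 5, 6, 7}) = 4
G(22) = mex({0, 1, 2, 3, 4, 5, 7}) = 6
G(23) = mex({0, 1, 2, 3, 4, 5, 6}) = 7
Therefore G(23) = 7.

7


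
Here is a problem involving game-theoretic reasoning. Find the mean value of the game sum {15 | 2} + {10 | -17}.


G1 = {15 | 2}, G2 = {10 | -17}
Each is a switch {a | b} with numbers a > b; its mean value is (a + b)/2, and mean value is additive over game sums: m(G1 + G2) = m(G1) + m(G2).
Mean of G1 = (15 + (2))/2 = 17/2 = 17/2
Mean of G2 = (10 + (-17))/2 = -7/2 = -7/2
Mean of G1 + G2 = 17/2 + -7/2 = 5

5


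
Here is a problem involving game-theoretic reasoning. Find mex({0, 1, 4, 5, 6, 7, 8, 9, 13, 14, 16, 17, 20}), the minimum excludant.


Set = {0, 1, 4, 5, 6, 7, 8, 9, 13, 14, 16, 17, 20}
0 is in the set.
1 is in the set.
2 is NOT in the set. This is the mex.
mex = 2

2


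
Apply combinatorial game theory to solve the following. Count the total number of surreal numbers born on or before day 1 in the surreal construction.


Day 0: {|} = 0 is born. Count = 1.
Day n: the number of surreal numbers born by day n is 2^(n+1) - 1.
By day 0: 2^1 - 1 = 1
By day 1: 2^2 - 1 = 3
By day 1: 3 surreal numbers.

3


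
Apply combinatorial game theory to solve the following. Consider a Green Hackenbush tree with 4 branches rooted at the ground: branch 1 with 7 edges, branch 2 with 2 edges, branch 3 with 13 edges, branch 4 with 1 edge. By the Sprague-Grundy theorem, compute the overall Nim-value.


The tree has 4 branches from the ground vertex.
In Green Hackenbush, the Nim-value of a simple path of length k is k.
Branch 1: length 7, Nim-value = 7
Branch 2: length 2, Nim-value = 2
Branch 3: length 13, Nim-value = 13
Branch 4: length 1, Nim-value = 1
Total Nim-value = XOR of all branch values:
0 XOR 7 = 7
7 XOR 2 = 5
5 XOR 13 = 8
8 XOR 1 = 9
Nim-value of the tree = 9

9


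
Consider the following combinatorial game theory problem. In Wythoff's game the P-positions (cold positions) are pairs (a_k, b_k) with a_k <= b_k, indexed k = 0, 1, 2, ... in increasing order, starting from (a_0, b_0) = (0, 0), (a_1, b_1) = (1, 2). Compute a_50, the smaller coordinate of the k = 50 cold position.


By Wythoff's theorem, a_k = floor(k * phi) and b_k = floor(k * phi^2) = a_k + k, where phi = (1 + sqrt(5))/2 is the golden ratio.
phi = (1 + sqrt(5))/2 = 1.618034
k = 50
k * phi = 50 * 1.618034 = 80.901699
a_50 = floor(k * phi) = 80

80


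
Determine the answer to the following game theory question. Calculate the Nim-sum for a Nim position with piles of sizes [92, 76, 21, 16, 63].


We need the XOR (exclusive or) of all pile sizes.
After XOR-ing pile 1 (size 92): 0 XOR 92 = 92
After XOR-ing pile 2 (size 76): 92 XOR 76 = 16
After XOR-ing pile 3 (size 21): 16 XOR 21 = 5
After XOR-ing pile 4 (size 16): 5 XOR 16 = 21
After XOR-ing pile 5 (size 63): 21 XOR 63 = 42
The Nim-value of this position is 42.

42


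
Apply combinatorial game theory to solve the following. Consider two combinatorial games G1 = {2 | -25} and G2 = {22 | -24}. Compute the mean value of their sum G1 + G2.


G1 = {2 | -25}, G2 = {22 | -24}
Each is a switch {a | b} with numbers a > b; its mean value is (a + b)/2, and mean value is additive over game sums: m(G1 + G2) = m(G1) + m(G2).
Mean of G1 = (2 + (-25))/2 = -23/2 = -23/2
Mean of G2 = (22 + (-24))/2 = -2/2 = -1
Mean of G1 + G2 = -23/2 + -1 = -25/2

-25/2


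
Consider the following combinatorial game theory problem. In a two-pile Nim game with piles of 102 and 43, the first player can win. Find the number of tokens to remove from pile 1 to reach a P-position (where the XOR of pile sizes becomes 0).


Piles: 102 and 43
Current XOR: 102 XOR 43 = 77 (non-zero, so this is an N-position).
To make the XOR zero, we need to find a move that balances the piles.
For pile 1 (size 102): target = 102 XOR 77 = 43
We reduce pile 1 from 102 to 43.
Tokens removed: 102 - 43 = 59
Verification: 43 XOR 43 = 0

59


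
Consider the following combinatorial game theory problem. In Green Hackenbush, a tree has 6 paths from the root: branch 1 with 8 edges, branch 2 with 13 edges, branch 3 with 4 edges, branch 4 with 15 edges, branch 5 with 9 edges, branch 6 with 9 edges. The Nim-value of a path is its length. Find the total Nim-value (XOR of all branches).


The tree has 6 branches from the ground vertex.
In Green Hackenbush, the Nim-value of a simple path of length k is k.
Branch 1: length 8, Nim-value = 8
Branch 2: length 13, Nim-value = 13
Branch 3: length 4, Nim-value = 4
Branch 4: length 15, Nim-value = 15
Branch 5: length 9, Nim-value = 9
Branch 6: length 9, Nim-value = 9
Total Nim-value = XOR of all branch values:
0 XOR 8 = 8
8 XOR 13 = 5
5 XOR 4 = 1
1 XOR 15 = 14
14 XOR 9 = 7
7 XOR 9 = 14
Nim-value of the tree = 14

14


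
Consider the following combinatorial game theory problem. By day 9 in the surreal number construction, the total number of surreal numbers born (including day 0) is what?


Day 0: {|} = 0 is born. Count = 1.
Day n: the number of surreal numbers born by day n is 2^(n+1) - 1.
By day 0: 2^1 - 1 = 1
By day 1: 2^2 - 1 = 3
By day 2: 2^3 - 1 = 7
By day 3: 2^4 - 1 = 15
By day 4: 2^5 - 1 = 31
By day 5: 2^6 - 1 = 63
By day 6: 2^7 - 1 = 127
By day 7: 2^8 - 1 = 255
By day 8: 2^9 - 1 = 511
By day 9: 2^10 - 1 = 1023
By day 9: 1023 surreal numbers.

1023


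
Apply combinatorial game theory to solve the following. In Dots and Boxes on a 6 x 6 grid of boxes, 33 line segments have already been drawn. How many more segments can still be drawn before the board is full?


Grid: 6 x 6 boxes, i.e. 7 rows and 7 columns of dots.
Horizontal edges: (rows + 1) * cols = 7 * 6 = 42
Vertical edges: rows * (cols + 1) = 6 * 7 = 42
Total edges: 42 + 42 = 84
Edges drawn: 33
Remaining: 84 - 33 = 51

51


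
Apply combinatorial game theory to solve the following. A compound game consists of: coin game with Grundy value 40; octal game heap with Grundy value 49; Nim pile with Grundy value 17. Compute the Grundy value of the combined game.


By the Sprague-Grundy theorem, the Grundy value of a sum of games is the XOR of individual Grundy values.
coin game: Grundy value = 40. Running XOR: 0 XOR 40 = 40
octal game heap: Grundy value = 49. Running XOR: 40 XOR 49 = 25
Nim pile: Grundy value = 17. Running XOR: 25 XOR 17 = 8
The combined Grundy value is 8.

8
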